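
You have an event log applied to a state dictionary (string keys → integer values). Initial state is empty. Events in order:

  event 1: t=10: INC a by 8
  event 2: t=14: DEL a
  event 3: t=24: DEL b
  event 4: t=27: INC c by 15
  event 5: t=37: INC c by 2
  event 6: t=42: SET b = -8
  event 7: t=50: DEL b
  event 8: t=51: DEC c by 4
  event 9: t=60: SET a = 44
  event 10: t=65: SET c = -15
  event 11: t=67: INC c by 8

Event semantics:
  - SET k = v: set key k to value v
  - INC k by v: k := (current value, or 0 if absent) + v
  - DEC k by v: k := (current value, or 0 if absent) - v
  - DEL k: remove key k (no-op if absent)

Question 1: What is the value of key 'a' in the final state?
Answer: 44

Derivation:
Track key 'a' through all 11 events:
  event 1 (t=10: INC a by 8): a (absent) -> 8
  event 2 (t=14: DEL a): a 8 -> (absent)
  event 3 (t=24: DEL b): a unchanged
  event 4 (t=27: INC c by 15): a unchanged
  event 5 (t=37: INC c by 2): a unchanged
  event 6 (t=42: SET b = -8): a unchanged
  event 7 (t=50: DEL b): a unchanged
  event 8 (t=51: DEC c by 4): a unchanged
  event 9 (t=60: SET a = 44): a (absent) -> 44
  event 10 (t=65: SET c = -15): a unchanged
  event 11 (t=67: INC c by 8): a unchanged
Final: a = 44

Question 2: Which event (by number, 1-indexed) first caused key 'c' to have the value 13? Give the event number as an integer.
Looking for first event where c becomes 13:
  event 4: c = 15
  event 5: c = 17
  event 6: c = 17
  event 7: c = 17
  event 8: c 17 -> 13  <-- first match

Answer: 8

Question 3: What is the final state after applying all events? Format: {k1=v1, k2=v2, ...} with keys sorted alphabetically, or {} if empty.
  after event 1 (t=10: INC a by 8): {a=8}
  after event 2 (t=14: DEL a): {}
  after event 3 (t=24: DEL b): {}
  after event 4 (t=27: INC c by 15): {c=15}
  after event 5 (t=37: INC c by 2): {c=17}
  after event 6 (t=42: SET b = -8): {b=-8, c=17}
  after event 7 (t=50: DEL b): {c=17}
  after event 8 (t=51: DEC c by 4): {c=13}
  after event 9 (t=60: SET a = 44): {a=44, c=13}
  after event 10 (t=65: SET c = -15): {a=44, c=-15}
  after event 11 (t=67: INC c by 8): {a=44, c=-7}

Answer: {a=44, c=-7}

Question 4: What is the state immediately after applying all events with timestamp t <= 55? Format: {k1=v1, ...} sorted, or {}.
Apply events with t <= 55 (8 events):
  after event 1 (t=10: INC a by 8): {a=8}
  after event 2 (t=14: DEL a): {}
  after event 3 (t=24: DEL b): {}
  after event 4 (t=27: INC c by 15): {c=15}
  after event 5 (t=37: INC c by 2): {c=17}
  after event 6 (t=42: SET b = -8): {b=-8, c=17}
  after event 7 (t=50: DEL b): {c=17}
  after event 8 (t=51: DEC c by 4): {c=13}

Answer: {c=13}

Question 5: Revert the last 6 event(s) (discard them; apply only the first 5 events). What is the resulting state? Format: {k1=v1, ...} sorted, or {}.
Keep first 5 events (discard last 6):
  after event 1 (t=10: INC a by 8): {a=8}
  after event 2 (t=14: DEL a): {}
  after event 3 (t=24: DEL b): {}
  after event 4 (t=27: INC c by 15): {c=15}
  after event 5 (t=37: INC c by 2): {c=17}

Answer: {c=17}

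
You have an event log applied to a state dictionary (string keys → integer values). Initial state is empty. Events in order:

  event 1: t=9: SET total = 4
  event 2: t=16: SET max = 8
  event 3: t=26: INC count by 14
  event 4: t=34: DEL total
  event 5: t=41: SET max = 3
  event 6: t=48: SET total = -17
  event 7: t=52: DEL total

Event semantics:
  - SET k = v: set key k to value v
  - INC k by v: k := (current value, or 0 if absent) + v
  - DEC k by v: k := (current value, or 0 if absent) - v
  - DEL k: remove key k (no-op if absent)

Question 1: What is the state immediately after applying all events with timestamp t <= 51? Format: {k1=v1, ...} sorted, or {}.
Apply events with t <= 51 (6 events):
  after event 1 (t=9: SET total = 4): {total=4}
  after event 2 (t=16: SET max = 8): {max=8, total=4}
  after event 3 (t=26: INC count by 14): {count=14, max=8, total=4}
  after event 4 (t=34: DEL total): {count=14, max=8}
  after event 5 (t=41: SET max = 3): {count=14, max=3}
  after event 6 (t=48: SET total = -17): {count=14, max=3, total=-17}

Answer: {count=14, max=3, total=-17}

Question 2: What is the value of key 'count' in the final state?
Answer: 14

Derivation:
Track key 'count' through all 7 events:
  event 1 (t=9: SET total = 4): count unchanged
  event 2 (t=16: SET max = 8): count unchanged
  event 3 (t=26: INC count by 14): count (absent) -> 14
  event 4 (t=34: DEL total): count unchanged
  event 5 (t=41: SET max = 3): count unchanged
  event 6 (t=48: SET total = -17): count unchanged
  event 7 (t=52: DEL total): count unchanged
Final: count = 14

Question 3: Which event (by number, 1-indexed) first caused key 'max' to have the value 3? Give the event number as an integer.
Looking for first event where max becomes 3:
  event 2: max = 8
  event 3: max = 8
  event 4: max = 8
  event 5: max 8 -> 3  <-- first match

Answer: 5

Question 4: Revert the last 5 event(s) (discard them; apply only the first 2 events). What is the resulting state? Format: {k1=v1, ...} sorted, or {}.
Answer: {max=8, total=4}

Derivation:
Keep first 2 events (discard last 5):
  after event 1 (t=9: SET total = 4): {total=4}
  after event 2 (t=16: SET max = 8): {max=8, total=4}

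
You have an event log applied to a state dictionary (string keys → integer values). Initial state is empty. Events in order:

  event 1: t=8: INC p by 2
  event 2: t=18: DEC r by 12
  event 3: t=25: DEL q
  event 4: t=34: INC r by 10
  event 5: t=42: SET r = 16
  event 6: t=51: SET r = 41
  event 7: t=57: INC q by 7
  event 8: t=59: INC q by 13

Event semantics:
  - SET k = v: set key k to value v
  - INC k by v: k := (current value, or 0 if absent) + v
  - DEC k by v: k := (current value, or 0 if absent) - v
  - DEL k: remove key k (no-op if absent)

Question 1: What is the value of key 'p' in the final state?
Answer: 2

Derivation:
Track key 'p' through all 8 events:
  event 1 (t=8: INC p by 2): p (absent) -> 2
  event 2 (t=18: DEC r by 12): p unchanged
  event 3 (t=25: DEL q): p unchanged
  event 4 (t=34: INC r by 10): p unchanged
  event 5 (t=42: SET r = 16): p unchanged
  event 6 (t=51: SET r = 41): p unchanged
  event 7 (t=57: INC q by 7): p unchanged
  event 8 (t=59: INC q by 13): p unchanged
Final: p = 2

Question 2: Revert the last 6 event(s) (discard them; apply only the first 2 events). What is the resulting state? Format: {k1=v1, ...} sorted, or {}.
Keep first 2 events (discard last 6):
  after event 1 (t=8: INC p by 2): {p=2}
  after event 2 (t=18: DEC r by 12): {p=2, r=-12}

Answer: {p=2, r=-12}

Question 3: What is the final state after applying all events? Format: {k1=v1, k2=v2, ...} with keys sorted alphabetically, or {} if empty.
Answer: {p=2, q=20, r=41}

Derivation:
  after event 1 (t=8: INC p by 2): {p=2}
  after event 2 (t=18: DEC r by 12): {p=2, r=-12}
  after event 3 (t=25: DEL q): {p=2, r=-12}
  after event 4 (t=34: INC r by 10): {p=2, r=-2}
  after event 5 (t=42: SET r = 16): {p=2, r=16}
  after event 6 (t=51: SET r = 41): {p=2, r=41}
  after event 7 (t=57: INC q by 7): {p=2, q=7, r=41}
  after event 8 (t=59: INC q by 13): {p=2, q=20, r=41}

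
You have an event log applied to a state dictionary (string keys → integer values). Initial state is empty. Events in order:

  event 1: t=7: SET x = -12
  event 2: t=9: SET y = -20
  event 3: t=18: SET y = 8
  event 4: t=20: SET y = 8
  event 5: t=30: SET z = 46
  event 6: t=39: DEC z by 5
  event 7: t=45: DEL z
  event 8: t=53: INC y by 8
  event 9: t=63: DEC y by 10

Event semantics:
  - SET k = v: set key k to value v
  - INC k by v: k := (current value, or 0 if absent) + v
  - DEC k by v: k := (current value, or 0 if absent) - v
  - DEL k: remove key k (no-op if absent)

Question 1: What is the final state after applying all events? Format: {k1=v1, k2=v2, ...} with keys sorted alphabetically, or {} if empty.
Answer: {x=-12, y=6}

Derivation:
  after event 1 (t=7: SET x = -12): {x=-12}
  after event 2 (t=9: SET y = -20): {x=-12, y=-20}
  after event 3 (t=18: SET y = 8): {x=-12, y=8}
  after event 4 (t=20: SET y = 8): {x=-12, y=8}
  after event 5 (t=30: SET z = 46): {x=-12, y=8, z=46}
  after event 6 (t=39: DEC z by 5): {x=-12, y=8, z=41}
  after event 7 (t=45: DEL z): {x=-12, y=8}
  after event 8 (t=53: INC y by 8): {x=-12, y=16}
  after event 9 (t=63: DEC y by 10): {x=-12, y=6}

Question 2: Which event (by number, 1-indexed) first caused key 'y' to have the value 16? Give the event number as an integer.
Looking for first event where y becomes 16:
  event 2: y = -20
  event 3: y = 8
  event 4: y = 8
  event 5: y = 8
  event 6: y = 8
  event 7: y = 8
  event 8: y 8 -> 16  <-- first match

Answer: 8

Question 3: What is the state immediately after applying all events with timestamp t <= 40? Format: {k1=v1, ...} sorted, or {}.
Apply events with t <= 40 (6 events):
  after event 1 (t=7: SET x = -12): {x=-12}
  after event 2 (t=9: SET y = -20): {x=-12, y=-20}
  after event 3 (t=18: SET y = 8): {x=-12, y=8}
  after event 4 (t=20: SET y = 8): {x=-12, y=8}
  after event 5 (t=30: SET z = 46): {x=-12, y=8, z=46}
  after event 6 (t=39: DEC z by 5): {x=-12, y=8, z=41}

Answer: {x=-12, y=8, z=41}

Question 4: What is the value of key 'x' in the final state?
Answer: -12

Derivation:
Track key 'x' through all 9 events:
  event 1 (t=7: SET x = -12): x (absent) -> -12
  event 2 (t=9: SET y = -20): x unchanged
  event 3 (t=18: SET y = 8): x unchanged
  event 4 (t=20: SET y = 8): x unchanged
  event 5 (t=30: SET z = 46): x unchanged
  event 6 (t=39: DEC z by 5): x unchanged
  event 7 (t=45: DEL z): x unchanged
  event 8 (t=53: INC y by 8): x unchanged
  event 9 (t=63: DEC y by 10): x unchanged
Final: x = -12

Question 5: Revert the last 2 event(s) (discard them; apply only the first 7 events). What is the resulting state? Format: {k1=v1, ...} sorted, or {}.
Keep first 7 events (discard last 2):
  after event 1 (t=7: SET x = -12): {x=-12}
  after event 2 (t=9: SET y = -20): {x=-12, y=-20}
  after event 3 (t=18: SET y = 8): {x=-12, y=8}
  after event 4 (t=20: SET y = 8): {x=-12, y=8}
  after event 5 (t=30: SET z = 46): {x=-12, y=8, z=46}
  after event 6 (t=39: DEC z by 5): {x=-12, y=8, z=41}
  after event 7 (t=45: DEL z): {x=-12, y=8}

Answer: {x=-12, y=8}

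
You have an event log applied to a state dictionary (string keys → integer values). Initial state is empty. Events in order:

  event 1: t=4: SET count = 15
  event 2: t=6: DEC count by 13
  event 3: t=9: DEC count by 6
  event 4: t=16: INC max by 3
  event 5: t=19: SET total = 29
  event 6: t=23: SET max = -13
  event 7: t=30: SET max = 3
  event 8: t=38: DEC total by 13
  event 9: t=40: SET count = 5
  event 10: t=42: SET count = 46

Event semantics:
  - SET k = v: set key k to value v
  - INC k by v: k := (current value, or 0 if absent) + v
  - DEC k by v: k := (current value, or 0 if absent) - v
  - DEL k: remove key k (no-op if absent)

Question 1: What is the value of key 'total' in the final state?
Answer: 16

Derivation:
Track key 'total' through all 10 events:
  event 1 (t=4: SET count = 15): total unchanged
  event 2 (t=6: DEC count by 13): total unchanged
  event 3 (t=9: DEC count by 6): total unchanged
  event 4 (t=16: INC max by 3): total unchanged
  event 5 (t=19: SET total = 29): total (absent) -> 29
  event 6 (t=23: SET max = -13): total unchanged
  event 7 (t=30: SET max = 3): total unchanged
  event 8 (t=38: DEC total by 13): total 29 -> 16
  event 9 (t=40: SET count = 5): total unchanged
  event 10 (t=42: SET count = 46): total unchanged
Final: total = 16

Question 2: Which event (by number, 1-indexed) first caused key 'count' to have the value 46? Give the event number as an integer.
Looking for first event where count becomes 46:
  event 1: count = 15
  event 2: count = 2
  event 3: count = -4
  event 4: count = -4
  event 5: count = -4
  event 6: count = -4
  event 7: count = -4
  event 8: count = -4
  event 9: count = 5
  event 10: count 5 -> 46  <-- first match

Answer: 10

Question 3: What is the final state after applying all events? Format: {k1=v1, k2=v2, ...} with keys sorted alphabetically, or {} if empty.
  after event 1 (t=4: SET count = 15): {count=15}
  after event 2 (t=6: DEC count by 13): {count=2}
  after event 3 (t=9: DEC count by 6): {count=-4}
  after event 4 (t=16: INC max by 3): {count=-4, max=3}
  after event 5 (t=19: SET total = 29): {count=-4, max=3, total=29}
  after event 6 (t=23: SET max = -13): {count=-4, max=-13, total=29}
  after event 7 (t=30: SET max = 3): {count=-4, max=3, total=29}
  after event 8 (t=38: DEC total by 13): {count=-4, max=3, total=16}
  after event 9 (t=40: SET count = 5): {count=5, max=3, total=16}
  after event 10 (t=42: SET count = 46): {count=46, max=3, total=16}

Answer: {count=46, max=3, total=16}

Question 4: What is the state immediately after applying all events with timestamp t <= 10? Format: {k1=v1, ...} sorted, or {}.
Apply events with t <= 10 (3 events):
  after event 1 (t=4: SET count = 15): {count=15}
  after event 2 (t=6: DEC count by 13): {count=2}
  after event 3 (t=9: DEC count by 6): {count=-4}

Answer: {count=-4}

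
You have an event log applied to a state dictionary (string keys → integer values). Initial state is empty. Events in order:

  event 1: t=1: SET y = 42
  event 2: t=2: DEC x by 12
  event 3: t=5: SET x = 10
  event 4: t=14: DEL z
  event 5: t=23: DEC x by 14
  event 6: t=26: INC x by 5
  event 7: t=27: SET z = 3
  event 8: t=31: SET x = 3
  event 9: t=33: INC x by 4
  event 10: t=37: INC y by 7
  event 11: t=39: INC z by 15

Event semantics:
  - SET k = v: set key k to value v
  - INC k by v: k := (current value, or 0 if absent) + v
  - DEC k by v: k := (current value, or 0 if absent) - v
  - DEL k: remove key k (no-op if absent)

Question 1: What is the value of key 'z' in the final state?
Track key 'z' through all 11 events:
  event 1 (t=1: SET y = 42): z unchanged
  event 2 (t=2: DEC x by 12): z unchanged
  event 3 (t=5: SET x = 10): z unchanged
  event 4 (t=14: DEL z): z (absent) -> (absent)
  event 5 (t=23: DEC x by 14): z unchanged
  event 6 (t=26: INC x by 5): z unchanged
  event 7 (t=27: SET z = 3): z (absent) -> 3
  event 8 (t=31: SET x = 3): z unchanged
  event 9 (t=33: INC x by 4): z unchanged
  event 10 (t=37: INC y by 7): z unchanged
  event 11 (t=39: INC z by 15): z 3 -> 18
Final: z = 18

Answer: 18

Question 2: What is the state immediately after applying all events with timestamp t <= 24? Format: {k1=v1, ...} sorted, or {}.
Apply events with t <= 24 (5 events):
  after event 1 (t=1: SET y = 42): {y=42}
  after event 2 (t=2: DEC x by 12): {x=-12, y=42}
  after event 3 (t=5: SET x = 10): {x=10, y=42}
  after event 4 (t=14: DEL z): {x=10, y=42}
  after event 5 (t=23: DEC x by 14): {x=-4, y=42}

Answer: {x=-4, y=42}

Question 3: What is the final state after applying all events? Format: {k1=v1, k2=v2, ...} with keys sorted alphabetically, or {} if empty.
Answer: {x=7, y=49, z=18}

Derivation:
  after event 1 (t=1: SET y = 42): {y=42}
  after event 2 (t=2: DEC x by 12): {x=-12, y=42}
  after event 3 (t=5: SET x = 10): {x=10, y=42}
  after event 4 (t=14: DEL z): {x=10, y=42}
  after event 5 (t=23: DEC x by 14): {x=-4, y=42}
  after event 6 (t=26: INC x by 5): {x=1, y=42}
  after event 7 (t=27: SET z = 3): {x=1, y=42, z=3}
  after event 8 (t=31: SET x = 3): {x=3, y=42, z=3}
  after event 9 (t=33: INC x by 4): {x=7, y=42, z=3}
  after event 10 (t=37: INC y by 7): {x=7, y=49, z=3}
  after event 11 (t=39: INC z by 15): {x=7, y=49, z=18}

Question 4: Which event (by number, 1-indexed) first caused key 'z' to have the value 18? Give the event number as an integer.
Answer: 11

Derivation:
Looking for first event where z becomes 18:
  event 7: z = 3
  event 8: z = 3
  event 9: z = 3
  event 10: z = 3
  event 11: z 3 -> 18  <-- first match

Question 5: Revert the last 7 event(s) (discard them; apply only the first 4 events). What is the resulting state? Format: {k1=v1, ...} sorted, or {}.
Answer: {x=10, y=42}

Derivation:
Keep first 4 events (discard last 7):
  after event 1 (t=1: SET y = 42): {y=42}
  after event 2 (t=2: DEC x by 12): {x=-12, y=42}
  after event 3 (t=5: SET x = 10): {x=10, y=42}
  after event 4 (t=14: DEL z): {x=10, y=42}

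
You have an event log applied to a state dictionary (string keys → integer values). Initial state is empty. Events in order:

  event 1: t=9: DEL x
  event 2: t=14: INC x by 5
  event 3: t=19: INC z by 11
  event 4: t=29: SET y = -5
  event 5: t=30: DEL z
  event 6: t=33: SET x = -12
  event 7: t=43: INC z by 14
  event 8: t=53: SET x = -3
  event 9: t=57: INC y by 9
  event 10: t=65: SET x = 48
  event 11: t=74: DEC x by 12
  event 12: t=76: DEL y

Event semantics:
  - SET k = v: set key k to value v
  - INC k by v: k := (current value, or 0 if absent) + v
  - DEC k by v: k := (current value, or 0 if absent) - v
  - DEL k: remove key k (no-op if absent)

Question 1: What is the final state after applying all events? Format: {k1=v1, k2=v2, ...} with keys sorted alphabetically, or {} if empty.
Answer: {x=36, z=14}

Derivation:
  after event 1 (t=9: DEL x): {}
  after event 2 (t=14: INC x by 5): {x=5}
  after event 3 (t=19: INC z by 11): {x=5, z=11}
  after event 4 (t=29: SET y = -5): {x=5, y=-5, z=11}
  after event 5 (t=30: DEL z): {x=5, y=-5}
  after event 6 (t=33: SET x = -12): {x=-12, y=-5}
  after event 7 (t=43: INC z by 14): {x=-12, y=-5, z=14}
  after event 8 (t=53: SET x = -3): {x=-3, y=-5, z=14}
  after event 9 (t=57: INC y by 9): {x=-3, y=4, z=14}
  after event 10 (t=65: SET x = 48): {x=48, y=4, z=14}
  after event 11 (t=74: DEC x by 12): {x=36, y=4, z=14}
  after event 12 (t=76: DEL y): {x=36, z=14}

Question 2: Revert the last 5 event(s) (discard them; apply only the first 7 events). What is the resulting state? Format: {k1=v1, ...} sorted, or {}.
Keep first 7 events (discard last 5):
  after event 1 (t=9: DEL x): {}
  after event 2 (t=14: INC x by 5): {x=5}
  after event 3 (t=19: INC z by 11): {x=5, z=11}
  after event 4 (t=29: SET y = -5): {x=5, y=-5, z=11}
  after event 5 (t=30: DEL z): {x=5, y=-5}
  after event 6 (t=33: SET x = -12): {x=-12, y=-5}
  after event 7 (t=43: INC z by 14): {x=-12, y=-5, z=14}

Answer: {x=-12, y=-5, z=14}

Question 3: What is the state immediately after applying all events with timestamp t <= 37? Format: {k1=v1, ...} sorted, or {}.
Answer: {x=-12, y=-5}

Derivation:
Apply events with t <= 37 (6 events):
  after event 1 (t=9: DEL x): {}
  after event 2 (t=14: INC x by 5): {x=5}
  after event 3 (t=19: INC z by 11): {x=5, z=11}
  after event 4 (t=29: SET y = -5): {x=5, y=-5, z=11}
  after event 5 (t=30: DEL z): {x=5, y=-5}
  after event 6 (t=33: SET x = -12): {x=-12, y=-5}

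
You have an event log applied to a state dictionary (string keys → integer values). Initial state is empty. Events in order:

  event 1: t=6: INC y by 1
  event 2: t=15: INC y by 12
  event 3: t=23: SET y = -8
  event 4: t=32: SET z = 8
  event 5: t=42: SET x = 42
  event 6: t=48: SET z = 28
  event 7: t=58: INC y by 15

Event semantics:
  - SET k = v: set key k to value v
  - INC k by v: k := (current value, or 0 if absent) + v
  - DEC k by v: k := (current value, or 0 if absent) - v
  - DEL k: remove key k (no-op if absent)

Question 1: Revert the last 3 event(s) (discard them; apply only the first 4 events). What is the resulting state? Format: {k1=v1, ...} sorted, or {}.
Answer: {y=-8, z=8}

Derivation:
Keep first 4 events (discard last 3):
  after event 1 (t=6: INC y by 1): {y=1}
  after event 2 (t=15: INC y by 12): {y=13}
  after event 3 (t=23: SET y = -8): {y=-8}
  after event 4 (t=32: SET z = 8): {y=-8, z=8}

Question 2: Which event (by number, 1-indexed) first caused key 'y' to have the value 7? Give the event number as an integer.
Looking for first event where y becomes 7:
  event 1: y = 1
  event 2: y = 13
  event 3: y = -8
  event 4: y = -8
  event 5: y = -8
  event 6: y = -8
  event 7: y -8 -> 7  <-- first match

Answer: 7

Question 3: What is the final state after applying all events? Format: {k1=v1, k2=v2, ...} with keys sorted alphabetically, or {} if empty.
  after event 1 (t=6: INC y by 1): {y=1}
  after event 2 (t=15: INC y by 12): {y=13}
  after event 3 (t=23: SET y = -8): {y=-8}
  after event 4 (t=32: SET z = 8): {y=-8, z=8}
  after event 5 (t=42: SET x = 42): {x=42, y=-8, z=8}
  after event 6 (t=48: SET z = 28): {x=42, y=-8, z=28}
  after event 7 (t=58: INC y by 15): {x=42, y=7, z=28}

Answer: {x=42, y=7, z=28}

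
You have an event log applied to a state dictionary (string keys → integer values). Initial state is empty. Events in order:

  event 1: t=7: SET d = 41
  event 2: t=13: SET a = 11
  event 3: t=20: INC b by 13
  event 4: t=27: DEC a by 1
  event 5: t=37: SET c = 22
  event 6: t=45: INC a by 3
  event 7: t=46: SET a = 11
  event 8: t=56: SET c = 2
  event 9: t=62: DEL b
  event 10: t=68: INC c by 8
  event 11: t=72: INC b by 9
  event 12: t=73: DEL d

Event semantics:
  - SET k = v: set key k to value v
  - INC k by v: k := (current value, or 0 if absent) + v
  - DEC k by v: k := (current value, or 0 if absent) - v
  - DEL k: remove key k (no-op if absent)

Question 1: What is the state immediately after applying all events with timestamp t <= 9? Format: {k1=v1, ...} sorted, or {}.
Answer: {d=41}

Derivation:
Apply events with t <= 9 (1 events):
  after event 1 (t=7: SET d = 41): {d=41}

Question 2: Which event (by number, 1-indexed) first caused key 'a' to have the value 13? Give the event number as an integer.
Answer: 6

Derivation:
Looking for first event where a becomes 13:
  event 2: a = 11
  event 3: a = 11
  event 4: a = 10
  event 5: a = 10
  event 6: a 10 -> 13  <-- first match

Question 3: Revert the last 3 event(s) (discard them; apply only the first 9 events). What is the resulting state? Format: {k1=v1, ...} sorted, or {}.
Keep first 9 events (discard last 3):
  after event 1 (t=7: SET d = 41): {d=41}
  after event 2 (t=13: SET a = 11): {a=11, d=41}
  after event 3 (t=20: INC b by 13): {a=11, b=13, d=41}
  after event 4 (t=27: DEC a by 1): {a=10, b=13, d=41}
  after event 5 (t=37: SET c = 22): {a=10, b=13, c=22, d=41}
  after event 6 (t=45: INC a by 3): {a=13, b=13, c=22, d=41}
  after event 7 (t=46: SET a = 11): {a=11, b=13, c=22, d=41}
  after event 8 (t=56: SET c = 2): {a=11, b=13, c=2, d=41}
  after event 9 (t=62: DEL b): {a=11, c=2, d=41}

Answer: {a=11, c=2, d=41}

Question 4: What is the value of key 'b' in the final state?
Track key 'b' through all 12 events:
  event 1 (t=7: SET d = 41): b unchanged
  event 2 (t=13: SET a = 11): b unchanged
  event 3 (t=20: INC b by 13): b (absent) -> 13
  event 4 (t=27: DEC a by 1): b unchanged
  event 5 (t=37: SET c = 22): b unchanged
  event 6 (t=45: INC a by 3): b unchanged
  event 7 (t=46: SET a = 11): b unchanged
  event 8 (t=56: SET c = 2): b unchanged
  event 9 (t=62: DEL b): b 13 -> (absent)
  event 10 (t=68: INC c by 8): b unchanged
  event 11 (t=72: INC b by 9): b (absent) -> 9
  event 12 (t=73: DEL d): b unchanged
Final: b = 9

Answer: 9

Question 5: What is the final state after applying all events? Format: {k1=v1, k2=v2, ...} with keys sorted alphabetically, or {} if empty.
Answer: {a=11, b=9, c=10}

Derivation:
  after event 1 (t=7: SET d = 41): {d=41}
  after event 2 (t=13: SET a = 11): {a=11, d=41}
  after event 3 (t=20: INC b by 13): {a=11, b=13, d=41}
  after event 4 (t=27: DEC a by 1): {a=10, b=13, d=41}
  after event 5 (t=37: SET c = 22): {a=10, b=13, c=22, d=41}
  after event 6 (t=45: INC a by 3): {a=13, b=13, c=22, d=41}
  after event 7 (t=46: SET a = 11): {a=11, b=13, c=22, d=41}
  after event 8 (t=56: SET c = 2): {a=11, b=13, c=2, d=41}
  after event 9 (t=62: DEL b): {a=11, c=2, d=41}
  after event 10 (t=68: INC c by 8): {a=11, c=10, d=41}
  after event 11 (t=72: INC b by 9): {a=11, b=9, c=10, d=41}
  after event 12 (t=73: DEL d): {a=11, b=9, c=10}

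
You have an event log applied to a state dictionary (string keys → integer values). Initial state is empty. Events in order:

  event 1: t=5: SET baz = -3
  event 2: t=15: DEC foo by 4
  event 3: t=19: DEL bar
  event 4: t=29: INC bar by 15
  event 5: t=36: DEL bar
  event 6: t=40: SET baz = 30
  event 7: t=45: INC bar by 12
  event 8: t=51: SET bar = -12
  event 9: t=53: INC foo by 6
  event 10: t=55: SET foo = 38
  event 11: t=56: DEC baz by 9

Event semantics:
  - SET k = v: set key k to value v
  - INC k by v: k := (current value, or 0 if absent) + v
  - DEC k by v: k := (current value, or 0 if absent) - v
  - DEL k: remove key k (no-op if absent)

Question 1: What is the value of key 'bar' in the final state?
Answer: -12

Derivation:
Track key 'bar' through all 11 events:
  event 1 (t=5: SET baz = -3): bar unchanged
  event 2 (t=15: DEC foo by 4): bar unchanged
  event 3 (t=19: DEL bar): bar (absent) -> (absent)
  event 4 (t=29: INC bar by 15): bar (absent) -> 15
  event 5 (t=36: DEL bar): bar 15 -> (absent)
  event 6 (t=40: SET baz = 30): bar unchanged
  event 7 (t=45: INC bar by 12): bar (absent) -> 12
  event 8 (t=51: SET bar = -12): bar 12 -> -12
  event 9 (t=53: INC foo by 6): bar unchanged
  event 10 (t=55: SET foo = 38): bar unchanged
  event 11 (t=56: DEC baz by 9): bar unchanged
Final: bar = -12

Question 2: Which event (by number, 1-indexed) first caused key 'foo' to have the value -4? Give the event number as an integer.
Looking for first event where foo becomes -4:
  event 2: foo (absent) -> -4  <-- first match

Answer: 2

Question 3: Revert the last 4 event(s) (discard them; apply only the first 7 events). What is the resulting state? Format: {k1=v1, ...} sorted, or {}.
Keep first 7 events (discard last 4):
  after event 1 (t=5: SET baz = -3): {baz=-3}
  after event 2 (t=15: DEC foo by 4): {baz=-3, foo=-4}
  after event 3 (t=19: DEL bar): {baz=-3, foo=-4}
  after event 4 (t=29: INC bar by 15): {bar=15, baz=-3, foo=-4}
  after event 5 (t=36: DEL bar): {baz=-3, foo=-4}
  after event 6 (t=40: SET baz = 30): {baz=30, foo=-4}
  after event 7 (t=45: INC bar by 12): {bar=12, baz=30, foo=-4}

Answer: {bar=12, baz=30, foo=-4}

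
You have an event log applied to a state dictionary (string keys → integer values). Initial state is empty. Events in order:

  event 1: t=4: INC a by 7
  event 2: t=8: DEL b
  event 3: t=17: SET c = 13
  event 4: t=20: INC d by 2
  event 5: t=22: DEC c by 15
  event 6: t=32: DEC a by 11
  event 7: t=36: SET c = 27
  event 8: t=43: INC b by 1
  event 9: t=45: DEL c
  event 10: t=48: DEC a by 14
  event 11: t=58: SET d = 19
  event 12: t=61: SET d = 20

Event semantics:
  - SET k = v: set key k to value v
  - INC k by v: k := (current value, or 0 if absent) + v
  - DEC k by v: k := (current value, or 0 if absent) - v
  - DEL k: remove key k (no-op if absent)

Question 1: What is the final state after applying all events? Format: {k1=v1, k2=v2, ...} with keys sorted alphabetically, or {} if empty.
Answer: {a=-18, b=1, d=20}

Derivation:
  after event 1 (t=4: INC a by 7): {a=7}
  after event 2 (t=8: DEL b): {a=7}
  after event 3 (t=17: SET c = 13): {a=7, c=13}
  after event 4 (t=20: INC d by 2): {a=7, c=13, d=2}
  after event 5 (t=22: DEC c by 15): {a=7, c=-2, d=2}
  after event 6 (t=32: DEC a by 11): {a=-4, c=-2, d=2}
  after event 7 (t=36: SET c = 27): {a=-4, c=27, d=2}
  after event 8 (t=43: INC b by 1): {a=-4, b=1, c=27, d=2}
  after event 9 (t=45: DEL c): {a=-4, b=1, d=2}
  after event 10 (t=48: DEC a by 14): {a=-18, b=1, d=2}
  after event 11 (t=58: SET d = 19): {a=-18, b=1, d=19}
  after event 12 (t=61: SET d = 20): {a=-18, b=1, d=20}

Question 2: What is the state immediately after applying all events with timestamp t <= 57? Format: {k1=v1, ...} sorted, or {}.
Apply events with t <= 57 (10 events):
  after event 1 (t=4: INC a by 7): {a=7}
  after event 2 (t=8: DEL b): {a=7}
  after event 3 (t=17: SET c = 13): {a=7, c=13}
  after event 4 (t=20: INC d by 2): {a=7, c=13, d=2}
  after event 5 (t=22: DEC c by 15): {a=7, c=-2, d=2}
  after event 6 (t=32: DEC a by 11): {a=-4, c=-2, d=2}
  after event 7 (t=36: SET c = 27): {a=-4, c=27, d=2}
  after event 8 (t=43: INC b by 1): {a=-4, b=1, c=27, d=2}
  after event 9 (t=45: DEL c): {a=-4, b=1, d=2}
  after event 10 (t=48: DEC a by 14): {a=-18, b=1, d=2}

Answer: {a=-18, b=1, d=2}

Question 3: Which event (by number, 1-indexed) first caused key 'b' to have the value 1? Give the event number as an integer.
Looking for first event where b becomes 1:
  event 8: b (absent) -> 1  <-- first match

Answer: 8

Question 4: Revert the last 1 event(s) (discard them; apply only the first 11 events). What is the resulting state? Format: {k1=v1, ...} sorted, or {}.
Keep first 11 events (discard last 1):
  after event 1 (t=4: INC a by 7): {a=7}
  after event 2 (t=8: DEL b): {a=7}
  after event 3 (t=17: SET c = 13): {a=7, c=13}
  after event 4 (t=20: INC d by 2): {a=7, c=13, d=2}
  after event 5 (t=22: DEC c by 15): {a=7, c=-2, d=2}
  after event 6 (t=32: DEC a by 11): {a=-4, c=-2, d=2}
  after event 7 (t=36: SET c = 27): {a=-4, c=27, d=2}
  after event 8 (t=43: INC b by 1): {a=-4, b=1, c=27, d=2}
  after event 9 (t=45: DEL c): {a=-4, b=1, d=2}
  after event 10 (t=48: DEC a by 14): {a=-18, b=1, d=2}
  after event 11 (t=58: SET d = 19): {a=-18, b=1, d=19}

Answer: {a=-18, b=1, d=19}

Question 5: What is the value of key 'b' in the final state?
Answer: 1

Derivation:
Track key 'b' through all 12 events:
  event 1 (t=4: INC a by 7): b unchanged
  event 2 (t=8: DEL b): b (absent) -> (absent)
  event 3 (t=17: SET c = 13): b unchanged
  event 4 (t=20: INC d by 2): b unchanged
  event 5 (t=22: DEC c by 15): b unchanged
  event 6 (t=32: DEC a by 11): b unchanged
  event 7 (t=36: SET c = 27): b unchanged
  event 8 (t=43: INC b by 1): b (absent) -> 1
  event 9 (t=45: DEL c): b unchanged
  event 10 (t=48: DEC a by 14): b unchanged
  event 11 (t=58: SET d = 19): b unchanged
  event 12 (t=61: SET d = 20): b unchanged
Final: b = 1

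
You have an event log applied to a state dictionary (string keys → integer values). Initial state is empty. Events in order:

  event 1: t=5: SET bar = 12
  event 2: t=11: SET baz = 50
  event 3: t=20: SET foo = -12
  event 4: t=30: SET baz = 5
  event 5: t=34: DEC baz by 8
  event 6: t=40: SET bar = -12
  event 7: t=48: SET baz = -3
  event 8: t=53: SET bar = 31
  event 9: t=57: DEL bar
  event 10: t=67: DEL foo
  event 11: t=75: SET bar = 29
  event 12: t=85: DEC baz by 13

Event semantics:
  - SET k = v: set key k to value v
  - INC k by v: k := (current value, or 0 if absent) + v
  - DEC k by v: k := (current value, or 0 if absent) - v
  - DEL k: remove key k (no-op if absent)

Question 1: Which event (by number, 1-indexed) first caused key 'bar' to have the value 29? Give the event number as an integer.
Answer: 11

Derivation:
Looking for first event where bar becomes 29:
  event 1: bar = 12
  event 2: bar = 12
  event 3: bar = 12
  event 4: bar = 12
  event 5: bar = 12
  event 6: bar = -12
  event 7: bar = -12
  event 8: bar = 31
  event 9: bar = (absent)
  event 11: bar (absent) -> 29  <-- first match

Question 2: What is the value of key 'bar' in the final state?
Track key 'bar' through all 12 events:
  event 1 (t=5: SET bar = 12): bar (absent) -> 12
  event 2 (t=11: SET baz = 50): bar unchanged
  event 3 (t=20: SET foo = -12): bar unchanged
  event 4 (t=30: SET baz = 5): bar unchanged
  event 5 (t=34: DEC baz by 8): bar unchanged
  event 6 (t=40: SET bar = -12): bar 12 -> -12
  event 7 (t=48: SET baz = -3): bar unchanged
  event 8 (t=53: SET bar = 31): bar -12 -> 31
  event 9 (t=57: DEL bar): bar 31 -> (absent)
  event 10 (t=67: DEL foo): bar unchanged
  event 11 (t=75: SET bar = 29): bar (absent) -> 29
  event 12 (t=85: DEC baz by 13): bar unchanged
Final: bar = 29

Answer: 29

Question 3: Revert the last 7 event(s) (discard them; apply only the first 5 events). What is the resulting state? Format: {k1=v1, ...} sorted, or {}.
Answer: {bar=12, baz=-3, foo=-12}

Derivation:
Keep first 5 events (discard last 7):
  after event 1 (t=5: SET bar = 12): {bar=12}
  after event 2 (t=11: SET baz = 50): {bar=12, baz=50}
  after event 3 (t=20: SET foo = -12): {bar=12, baz=50, foo=-12}
  after event 4 (t=30: SET baz = 5): {bar=12, baz=5, foo=-12}
  after event 5 (t=34: DEC baz by 8): {bar=12, baz=-3, foo=-12}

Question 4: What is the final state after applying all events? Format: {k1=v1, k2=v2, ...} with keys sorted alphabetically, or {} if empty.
  after event 1 (t=5: SET bar = 12): {bar=12}
  after event 2 (t=11: SET baz = 50): {bar=12, baz=50}
  after event 3 (t=20: SET foo = -12): {bar=12, baz=50, foo=-12}
  after event 4 (t=30: SET baz = 5): {bar=12, baz=5, foo=-12}
  after event 5 (t=34: DEC baz by 8): {bar=12, baz=-3, foo=-12}
  after event 6 (t=40: SET bar = -12): {bar=-12, baz=-3, foo=-12}
  after event 7 (t=48: SET baz = -3): {bar=-12, baz=-3, foo=-12}
  after event 8 (t=53: SET bar = 31): {bar=31, baz=-3, foo=-12}
  after event 9 (t=57: DEL bar): {baz=-3, foo=-12}
  after event 10 (t=67: DEL foo): {baz=-3}
  after event 11 (t=75: SET bar = 29): {bar=29, baz=-3}
  after event 12 (t=85: DEC baz by 13): {bar=29, baz=-16}

Answer: {bar=29, baz=-16}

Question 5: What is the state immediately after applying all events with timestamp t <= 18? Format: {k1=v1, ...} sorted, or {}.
Apply events with t <= 18 (2 events):
  after event 1 (t=5: SET bar = 12): {bar=12}
  after event 2 (t=11: SET baz = 50): {bar=12, baz=50}

Answer: {bar=12, baz=50}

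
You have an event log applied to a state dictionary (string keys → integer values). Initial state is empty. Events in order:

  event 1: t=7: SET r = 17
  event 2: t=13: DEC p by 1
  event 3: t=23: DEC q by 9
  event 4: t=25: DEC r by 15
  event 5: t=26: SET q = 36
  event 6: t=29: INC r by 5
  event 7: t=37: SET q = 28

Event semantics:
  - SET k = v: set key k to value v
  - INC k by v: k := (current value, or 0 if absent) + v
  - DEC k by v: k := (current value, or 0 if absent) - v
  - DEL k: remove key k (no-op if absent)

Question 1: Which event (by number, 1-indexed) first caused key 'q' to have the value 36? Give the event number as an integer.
Answer: 5

Derivation:
Looking for first event where q becomes 36:
  event 3: q = -9
  event 4: q = -9
  event 5: q -9 -> 36  <-- first match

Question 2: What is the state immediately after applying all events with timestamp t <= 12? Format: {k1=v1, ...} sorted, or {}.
Answer: {r=17}

Derivation:
Apply events with t <= 12 (1 events):
  after event 1 (t=7: SET r = 17): {r=17}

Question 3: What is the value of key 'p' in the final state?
Answer: -1

Derivation:
Track key 'p' through all 7 events:
  event 1 (t=7: SET r = 17): p unchanged
  event 2 (t=13: DEC p by 1): p (absent) -> -1
  event 3 (t=23: DEC q by 9): p unchanged
  event 4 (t=25: DEC r by 15): p unchanged
  event 5 (t=26: SET q = 36): p unchanged
  event 6 (t=29: INC r by 5): p unchanged
  event 7 (t=37: SET q = 28): p unchanged
Final: p = -1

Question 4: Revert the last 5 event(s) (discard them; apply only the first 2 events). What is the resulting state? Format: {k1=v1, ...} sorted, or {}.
Keep first 2 events (discard last 5):
  after event 1 (t=7: SET r = 17): {r=17}
  after event 2 (t=13: DEC p by 1): {p=-1, r=17}

Answer: {p=-1, r=17}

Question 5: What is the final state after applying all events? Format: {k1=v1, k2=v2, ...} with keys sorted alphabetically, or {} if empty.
  after event 1 (t=7: SET r = 17): {r=17}
  after event 2 (t=13: DEC p by 1): {p=-1, r=17}
  after event 3 (t=23: DEC q by 9): {p=-1, q=-9, r=17}
  after event 4 (t=25: DEC r by 15): {p=-1, q=-9, r=2}
  after event 5 (t=26: SET q = 36): {p=-1, q=36, r=2}
  after event 6 (t=29: INC r by 5): {p=-1, q=36, r=7}
  after event 7 (t=37: SET q = 28): {p=-1, q=28, r=7}

Answer: {p=-1, q=28, r=7}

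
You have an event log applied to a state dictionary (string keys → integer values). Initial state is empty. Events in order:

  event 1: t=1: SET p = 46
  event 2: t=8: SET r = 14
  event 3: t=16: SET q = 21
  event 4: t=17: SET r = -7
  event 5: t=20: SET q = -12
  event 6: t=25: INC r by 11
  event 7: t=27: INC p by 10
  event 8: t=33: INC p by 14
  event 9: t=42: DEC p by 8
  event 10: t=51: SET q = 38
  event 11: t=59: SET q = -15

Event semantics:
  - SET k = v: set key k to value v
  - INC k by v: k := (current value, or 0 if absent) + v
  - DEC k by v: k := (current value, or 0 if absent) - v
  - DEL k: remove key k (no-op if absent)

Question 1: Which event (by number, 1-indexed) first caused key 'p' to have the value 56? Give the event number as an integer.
Answer: 7

Derivation:
Looking for first event where p becomes 56:
  event 1: p = 46
  event 2: p = 46
  event 3: p = 46
  event 4: p = 46
  event 5: p = 46
  event 6: p = 46
  event 7: p 46 -> 56  <-- first match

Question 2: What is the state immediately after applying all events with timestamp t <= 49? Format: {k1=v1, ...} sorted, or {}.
Apply events with t <= 49 (9 events):
  after event 1 (t=1: SET p = 46): {p=46}
  after event 2 (t=8: SET r = 14): {p=46, r=14}
  after event 3 (t=16: SET q = 21): {p=46, q=21, r=14}
  after event 4 (t=17: SET r = -7): {p=46, q=21, r=-7}
  after event 5 (t=20: SET q = -12): {p=46, q=-12, r=-7}
  after event 6 (t=25: INC r by 11): {p=46, q=-12, r=4}
  after event 7 (t=27: INC p by 10): {p=56, q=-12, r=4}
  after event 8 (t=33: INC p by 14): {p=70, q=-12, r=4}
  after event 9 (t=42: DEC p by 8): {p=62, q=-12, r=4}

Answer: {p=62, q=-12, r=4}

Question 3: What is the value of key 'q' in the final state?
Answer: -15

Derivation:
Track key 'q' through all 11 events:
  event 1 (t=1: SET p = 46): q unchanged
  event 2 (t=8: SET r = 14): q unchanged
  event 3 (t=16: SET q = 21): q (absent) -> 21
  event 4 (t=17: SET r = -7): q unchanged
  event 5 (t=20: SET q = -12): q 21 -> -12
  event 6 (t=25: INC r by 11): q unchanged
  event 7 (t=27: INC p by 10): q unchanged
  event 8 (t=33: INC p by 14): q unchanged
  event 9 (t=42: DEC p by 8): q unchanged
  event 10 (t=51: SET q = 38): q -12 -> 38
  event 11 (t=59: SET q = -15): q 38 -> -15
Final: q = -15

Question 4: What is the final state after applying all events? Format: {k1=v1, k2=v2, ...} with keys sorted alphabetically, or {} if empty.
Answer: {p=62, q=-15, r=4}

Derivation:
  after event 1 (t=1: SET p = 46): {p=46}
  after event 2 (t=8: SET r = 14): {p=46, r=14}
  after event 3 (t=16: SET q = 21): {p=46, q=21, r=14}
  after event 4 (t=17: SET r = -7): {p=46, q=21, r=-7}
  after event 5 (t=20: SET q = -12): {p=46, q=-12, r=-7}
  after event 6 (t=25: INC r by 11): {p=46, q=-12, r=4}
  after event 7 (t=27: INC p by 10): {p=56, q=-12, r=4}
  after event 8 (t=33: INC p by 14): {p=70, q=-12, r=4}
  after event 9 (t=42: DEC p by 8): {p=62, q=-12, r=4}
  after event 10 (t=51: SET q = 38): {p=62, q=38, r=4}
  after event 11 (t=59: SET q = -15): {p=62, q=-15, r=4}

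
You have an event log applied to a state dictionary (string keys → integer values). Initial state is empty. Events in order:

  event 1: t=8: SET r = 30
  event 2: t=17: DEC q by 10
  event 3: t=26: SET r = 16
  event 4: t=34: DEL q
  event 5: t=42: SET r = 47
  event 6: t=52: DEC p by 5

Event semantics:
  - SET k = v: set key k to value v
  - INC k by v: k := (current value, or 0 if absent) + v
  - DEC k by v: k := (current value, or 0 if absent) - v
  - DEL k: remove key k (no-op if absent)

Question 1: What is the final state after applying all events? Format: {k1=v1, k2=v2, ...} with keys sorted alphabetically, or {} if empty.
Answer: {p=-5, r=47}

Derivation:
  after event 1 (t=8: SET r = 30): {r=30}
  after event 2 (t=17: DEC q by 10): {q=-10, r=30}
  after event 3 (t=26: SET r = 16): {q=-10, r=16}
  after event 4 (t=34: DEL q): {r=16}
  after event 5 (t=42: SET r = 47): {r=47}
  after event 6 (t=52: DEC p by 5): {p=-5, r=47}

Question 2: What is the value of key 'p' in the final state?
Track key 'p' through all 6 events:
  event 1 (t=8: SET r = 30): p unchanged
  event 2 (t=17: DEC q by 10): p unchanged
  event 3 (t=26: SET r = 16): p unchanged
  event 4 (t=34: DEL q): p unchanged
  event 5 (t=42: SET r = 47): p unchanged
  event 6 (t=52: DEC p by 5): p (absent) -> -5
Final: p = -5

Answer: -5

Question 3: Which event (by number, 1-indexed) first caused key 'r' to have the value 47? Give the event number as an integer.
Looking for first event where r becomes 47:
  event 1: r = 30
  event 2: r = 30
  event 3: r = 16
  event 4: r = 16
  event 5: r 16 -> 47  <-- first match

Answer: 5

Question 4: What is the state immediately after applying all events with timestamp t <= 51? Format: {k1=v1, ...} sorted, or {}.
Apply events with t <= 51 (5 events):
  after event 1 (t=8: SET r = 30): {r=30}
  after event 2 (t=17: DEC q by 10): {q=-10, r=30}
  after event 3 (t=26: SET r = 16): {q=-10, r=16}
  after event 4 (t=34: DEL q): {r=16}
  after event 5 (t=42: SET r = 47): {r=47}

Answer: {r=47}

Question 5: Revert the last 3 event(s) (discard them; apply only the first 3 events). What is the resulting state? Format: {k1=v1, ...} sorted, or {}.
Answer: {q=-10, r=16}

Derivation:
Keep first 3 events (discard last 3):
  after event 1 (t=8: SET r = 30): {r=30}
  after event 2 (t=17: DEC q by 10): {q=-10, r=30}
  after event 3 (t=26: SET r = 16): {q=-10, r=16}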